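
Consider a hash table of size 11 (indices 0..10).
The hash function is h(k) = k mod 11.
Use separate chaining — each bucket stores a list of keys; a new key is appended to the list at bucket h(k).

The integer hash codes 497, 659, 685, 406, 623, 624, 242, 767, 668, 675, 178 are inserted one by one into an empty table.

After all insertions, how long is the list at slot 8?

497 → bucket 2
659 → bucket 10
685 → bucket 3
406 → bucket 10 (collision)
623 → bucket 7
624 → bucket 8
242 → bucket 0
767 → bucket 8 (collision)
668 → bucket 8 (collision)
675 → bucket 4
178 → bucket 2 (collision)
Final buckets:
0: 242
1: -
2: 497 -> 178
3: 685
4: 675
5: -
6: -
7: 623
8: 624 -> 767 -> 668
9: -
10: 659 -> 406

3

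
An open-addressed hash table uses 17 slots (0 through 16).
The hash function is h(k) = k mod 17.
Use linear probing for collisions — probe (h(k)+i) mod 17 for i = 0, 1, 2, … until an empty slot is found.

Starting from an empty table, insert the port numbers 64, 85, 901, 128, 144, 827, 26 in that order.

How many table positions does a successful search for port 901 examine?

64 hashes to 13; slot 13 is free → place at 13.
85 hashes to 0; slot 0 is free → place at 0.
901 hashes to 0; 0 taken → place at 1.
128 hashes to 9; slot 9 is free → place at 9.
144 hashes to 8; slot 8 is free → place at 8.
827 hashes to 11; slot 11 is free → place at 11.
26 hashes to 9; 9 taken → place at 10.
Table: [85, 901, _, _, _, _, _, _, 144, 128, 26, 827, _, 64, _, _, _]
Lookup 901: h=0, probe 0,1 → found at 1.

2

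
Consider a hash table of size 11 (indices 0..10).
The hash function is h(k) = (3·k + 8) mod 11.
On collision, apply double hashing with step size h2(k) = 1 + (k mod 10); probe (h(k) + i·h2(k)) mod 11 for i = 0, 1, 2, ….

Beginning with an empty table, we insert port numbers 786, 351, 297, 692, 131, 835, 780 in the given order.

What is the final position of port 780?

9

Insert 786: h=1, slot 1 empty -> index 1.
Insert 351: h=5, slot 5 empty -> index 5.
Insert 297: h=8, slot 8 empty -> index 8.
Insert 692: h=5, h2=3, slots 5,8 occupied -> index 0.
Insert 131: h=5, h2=2, slot 5 occupied -> index 7.
Insert 835: h=5, h2=6, slots 5,0 occupied -> index 6.
Insert 780: h=5, h2=1, slots 5,6,7,8 occupied -> index 9.
Table: [692, 786, _, _, _, 351, 835, 131, 297, 780, _]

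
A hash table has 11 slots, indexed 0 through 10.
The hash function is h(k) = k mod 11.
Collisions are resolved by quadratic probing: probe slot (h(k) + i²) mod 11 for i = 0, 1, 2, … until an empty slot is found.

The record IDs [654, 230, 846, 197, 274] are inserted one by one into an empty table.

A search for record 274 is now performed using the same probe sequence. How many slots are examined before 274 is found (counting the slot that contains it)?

Insert 654: h=5, slot 5 empty => index 5.
Insert 230: h=10, slot 10 empty => index 10.
Insert 846: h=10, slot 10 occupied => index 0.
Insert 197: h=10, slots 10,0 occupied => index 3.
Insert 274: h=10, slots 10,0,3 occupied => index 8.
Table: [846, —, —, 197, —, 654, —, —, 274, —, 230]
Lookup 274: h=10, probe 10,0,3,8 → found at 8.

4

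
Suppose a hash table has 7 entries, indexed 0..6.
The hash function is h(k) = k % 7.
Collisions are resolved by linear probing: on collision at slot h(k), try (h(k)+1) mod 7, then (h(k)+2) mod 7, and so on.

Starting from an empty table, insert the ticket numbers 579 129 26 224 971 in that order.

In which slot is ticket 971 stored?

1

579 hashes to 5; slot 5 is free -> place at 5.
129 hashes to 3; slot 3 is free -> place at 3.
26 hashes to 5; 5 taken -> place at 6.
224 hashes to 0; slot 0 is free -> place at 0.
971 hashes to 5; 5,6,0 taken -> place at 1.
Table: [224, 971, ., 129, ., 579, 26]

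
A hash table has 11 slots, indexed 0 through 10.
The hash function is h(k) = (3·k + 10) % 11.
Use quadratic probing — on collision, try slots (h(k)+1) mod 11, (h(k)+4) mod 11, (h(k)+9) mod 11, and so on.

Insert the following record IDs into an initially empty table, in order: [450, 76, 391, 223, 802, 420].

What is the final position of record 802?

0

450 hashes to 7; slot 7 is free -> place at 7.
76 hashes to 7; 7 taken -> place at 8.
391 hashes to 6; slot 6 is free -> place at 6.
223 hashes to 8; 8 taken -> place at 9.
802 hashes to 7; 7,8 taken -> place at 0.
420 hashes to 5; slot 5 is free -> place at 5.
Table: [802, _, _, _, _, 420, 391, 450, 76, 223, _]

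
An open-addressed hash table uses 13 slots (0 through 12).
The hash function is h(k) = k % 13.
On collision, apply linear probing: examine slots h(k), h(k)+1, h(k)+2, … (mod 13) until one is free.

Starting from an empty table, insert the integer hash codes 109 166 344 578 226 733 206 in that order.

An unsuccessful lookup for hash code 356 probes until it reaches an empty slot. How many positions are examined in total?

109: h=5 -> slot 5
166: h=10 -> slot 10
344: h=6 -> slot 6
578: h=6, probe 6,7 -> slot 7
226: h=5, probe 5,6,7,8 -> slot 8
733: h=5, probe 5,6,7,8,9 -> slot 9
206: h=11 -> slot 11
Table: [∅, ∅, ∅, ∅, ∅, 109, 344, 578, 226, 733, 166, 206, ∅]
Lookup 356: h=5, probe 5,6,7,8,9,10,11,12 → slot 12 empty, not found.

8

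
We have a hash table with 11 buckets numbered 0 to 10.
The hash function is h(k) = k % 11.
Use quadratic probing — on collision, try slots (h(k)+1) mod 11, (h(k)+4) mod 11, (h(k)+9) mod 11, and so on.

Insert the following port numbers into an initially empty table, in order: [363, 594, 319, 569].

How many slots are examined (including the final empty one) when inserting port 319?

363: h=0 -> slot 0
594: h=0, probe 0,1 -> slot 1
319: h=0, probe 0,1,4 -> slot 4
569: h=8 -> slot 8
Table: [363, 594, —, —, 319, —, —, —, 569, —, —]

3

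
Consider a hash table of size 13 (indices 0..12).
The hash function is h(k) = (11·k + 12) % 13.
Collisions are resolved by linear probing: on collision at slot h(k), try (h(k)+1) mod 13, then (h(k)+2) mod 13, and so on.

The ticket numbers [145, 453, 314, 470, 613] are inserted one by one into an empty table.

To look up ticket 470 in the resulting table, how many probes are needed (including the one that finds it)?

3

Insert 145: h=8, slot 8 empty → index 8.
Insert 453: h=3, slot 3 empty → index 3.
Insert 314: h=8, slot 8 occupied → index 9.
Insert 470: h=8, slots 8,9 occupied → index 10.
Insert 613: h=8, slots 8,9,10 occupied → index 11.
Table: [., ., ., 453, ., ., ., ., 145, 314, 470, 613, .]
Lookup 470: h=8, probe 8,9,10 → found at 10.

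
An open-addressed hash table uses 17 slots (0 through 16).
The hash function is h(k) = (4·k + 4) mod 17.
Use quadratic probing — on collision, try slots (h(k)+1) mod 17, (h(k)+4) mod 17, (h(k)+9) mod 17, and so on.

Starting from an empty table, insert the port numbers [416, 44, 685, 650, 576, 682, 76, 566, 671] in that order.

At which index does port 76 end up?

416 hashes to 2; slot 2 is free => place at 2.
44 hashes to 10; slot 10 is free => place at 10.
685 hashes to 7; slot 7 is free => place at 7.
650 hashes to 3; slot 3 is free => place at 3.
576 hashes to 13; slot 13 is free => place at 13.
682 hashes to 12; slot 12 is free => place at 12.
76 hashes to 2; 2,3 taken => place at 6.
566 hashes to 7; 7 taken => place at 8.
671 hashes to 2; 2,3,6 taken => place at 11.
Table: [—, —, 416, 650, —, —, 76, 685, 566, —, 44, 671, 682, 576, —, —, —]

6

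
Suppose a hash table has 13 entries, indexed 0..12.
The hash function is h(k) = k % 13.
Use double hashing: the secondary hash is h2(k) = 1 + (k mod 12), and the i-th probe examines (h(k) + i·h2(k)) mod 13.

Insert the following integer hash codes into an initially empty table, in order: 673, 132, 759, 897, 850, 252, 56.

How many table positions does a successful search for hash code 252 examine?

2

673 hashes to 10; slot 10 is free → place at 10.
132 hashes to 2; slot 2 is free → place at 2.
759 hashes to 5; slot 5 is free → place at 5.
897 hashes to 0; slot 0 is free → place at 0.
850 hashes to 5, h2=11; 5 taken → place at 3.
252 hashes to 5, h2=1; 5 taken → place at 6.
56 hashes to 4; slot 4 is free → place at 4.
Table: [897, —, 132, 850, 56, 759, 252, —, —, —, 673, —, —]
Lookup 252: h=5, h2=1, probe 5,6 → found at 6.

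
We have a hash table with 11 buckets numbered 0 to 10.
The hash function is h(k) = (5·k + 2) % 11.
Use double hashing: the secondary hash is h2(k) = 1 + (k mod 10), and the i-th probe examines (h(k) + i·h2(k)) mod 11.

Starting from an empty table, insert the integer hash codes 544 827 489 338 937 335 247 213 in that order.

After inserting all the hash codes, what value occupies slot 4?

Insert 544: h=5, slot 5 empty => index 5.
Insert 827: h=1, slot 1 empty => index 1.
Insert 489: h=5, h2=10, slot 5 occupied => index 4.
Insert 338: h=9, slot 9 empty => index 9.
Insert 937: h=1, h2=8, slots 1,9 occupied => index 6.
Insert 335: h=5, h2=6, slot 5 occupied => index 0.
Insert 247: h=5, h2=8, slot 5 occupied => index 2.
Insert 213: h=0, h2=4, slots 0,4 occupied => index 8.
Table: [335, 827, 247, ∅, 489, 544, 937, ∅, 213, 338, ∅]

489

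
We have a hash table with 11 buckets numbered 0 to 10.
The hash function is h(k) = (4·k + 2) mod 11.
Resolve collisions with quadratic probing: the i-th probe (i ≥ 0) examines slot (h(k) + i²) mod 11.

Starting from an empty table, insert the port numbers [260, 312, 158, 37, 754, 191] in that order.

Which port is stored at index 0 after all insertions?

260: h=8 => slot 8
312: h=7 => slot 7
158: h=7, probe 7,8,0 => slot 0
37: h=7, probe 7,8,0,5 => slot 5
754: h=4 => slot 4
191: h=7, probe 7,8,0,5,1 => slot 1
Table: [158, 191, -, -, 754, 37, -, 312, 260, -, -]

158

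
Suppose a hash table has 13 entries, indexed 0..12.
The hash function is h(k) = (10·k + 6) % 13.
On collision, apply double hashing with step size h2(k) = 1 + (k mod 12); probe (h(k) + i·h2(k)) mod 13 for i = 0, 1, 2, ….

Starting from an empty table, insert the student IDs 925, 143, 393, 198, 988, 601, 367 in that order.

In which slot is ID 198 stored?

925 hashes to 0; slot 0 is free -> place at 0.
143 hashes to 6; slot 6 is free -> place at 6.
393 hashes to 10; slot 10 is free -> place at 10.
198 hashes to 10, h2=7; 10 taken -> place at 4.
988 hashes to 6, h2=5; 6 taken -> place at 11.
601 hashes to 10, h2=2; 10 taken -> place at 12.
367 hashes to 10, h2=8; 10 taken -> place at 5.
Table: [925, -, -, -, 198, 367, 143, -, -, -, 393, 988, 601]

4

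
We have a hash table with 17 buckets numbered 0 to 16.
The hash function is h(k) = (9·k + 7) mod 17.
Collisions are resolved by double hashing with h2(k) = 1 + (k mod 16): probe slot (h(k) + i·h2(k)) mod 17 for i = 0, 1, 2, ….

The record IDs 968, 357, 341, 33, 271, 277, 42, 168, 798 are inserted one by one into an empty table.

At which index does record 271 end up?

14

Insert 968: h=15, slot 15 empty => index 15.
Insert 357: h=7, slot 7 empty => index 7.
Insert 341: h=16, slot 16 empty => index 16.
Insert 33: h=15, h2=2, slot 15 occupied => index 0.
Insert 271: h=15, h2=16, slot 15 occupied => index 14.
Insert 277: h=1, slot 1 empty => index 1.
Insert 42: h=11, slot 11 empty => index 11.
Insert 168: h=6, slot 6 empty => index 6.
Insert 798: h=15, h2=15, slot 15 occupied => index 13.
Table: [33, 277, ., ., ., ., 168, 357, ., ., ., 42, ., 798, 271, 968, 341]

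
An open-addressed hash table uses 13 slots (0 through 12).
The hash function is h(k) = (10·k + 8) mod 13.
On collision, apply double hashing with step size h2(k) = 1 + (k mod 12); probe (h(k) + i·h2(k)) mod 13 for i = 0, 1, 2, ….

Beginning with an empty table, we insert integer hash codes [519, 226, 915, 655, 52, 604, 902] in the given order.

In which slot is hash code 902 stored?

9

Insert 519: h=11, slot 11 empty => index 11.
Insert 226: h=6, slot 6 empty => index 6.
Insert 915: h=6, h2=4, slot 6 occupied => index 10.
Insert 655: h=6, h2=8, slot 6 occupied => index 1.
Insert 52: h=8, slot 8 empty => index 8.
Insert 604: h=3, slot 3 empty => index 3.
Insert 902: h=6, h2=3, slot 6 occupied => index 9.
Table: [—, 655, —, 604, —, —, 226, —, 52, 902, 915, 519, —]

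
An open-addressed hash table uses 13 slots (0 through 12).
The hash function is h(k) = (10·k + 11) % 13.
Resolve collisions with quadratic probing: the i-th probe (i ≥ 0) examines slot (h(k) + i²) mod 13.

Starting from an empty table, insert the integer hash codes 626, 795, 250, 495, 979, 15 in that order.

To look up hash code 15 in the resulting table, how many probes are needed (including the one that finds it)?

3

Insert 626: h=5, slot 5 empty -> index 5.
Insert 795: h=5, slot 5 occupied -> index 6.
Insert 250: h=2, slot 2 empty -> index 2.
Insert 495: h=8, slot 8 empty -> index 8.
Insert 979: h=12, slot 12 empty -> index 12.
Insert 15: h=5, slots 5,6 occupied -> index 9.
Table: [∅, ∅, 250, ∅, ∅, 626, 795, ∅, 495, 15, ∅, ∅, 979]
Lookup 15: h=5, probe 5,6,9 → found at 9.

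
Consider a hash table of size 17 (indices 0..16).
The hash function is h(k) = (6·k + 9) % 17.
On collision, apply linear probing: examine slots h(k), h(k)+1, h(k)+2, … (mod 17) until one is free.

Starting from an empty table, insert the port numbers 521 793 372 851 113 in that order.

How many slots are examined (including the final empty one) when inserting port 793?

Insert 521: h=7, slot 7 empty -> index 7.
Insert 793: h=7, slot 7 occupied -> index 8.
Insert 372: h=14, slot 14 empty -> index 14.
Insert 851: h=15, slot 15 empty -> index 15.
Insert 113: h=7, slots 7,8 occupied -> index 9.
Table: [—, —, —, —, —, —, —, 521, 793, 113, —, —, —, —, 372, 851, —]

2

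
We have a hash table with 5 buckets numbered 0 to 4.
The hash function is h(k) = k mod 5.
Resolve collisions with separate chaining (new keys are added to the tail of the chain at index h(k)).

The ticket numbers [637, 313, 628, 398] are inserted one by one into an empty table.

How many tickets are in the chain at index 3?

637 -> bucket 2
313 -> bucket 3
628 -> bucket 3 (collision)
398 -> bucket 3 (collision)
Final buckets:
0: -
1: -
2: 637
3: 313 -> 628 -> 398
4: -

3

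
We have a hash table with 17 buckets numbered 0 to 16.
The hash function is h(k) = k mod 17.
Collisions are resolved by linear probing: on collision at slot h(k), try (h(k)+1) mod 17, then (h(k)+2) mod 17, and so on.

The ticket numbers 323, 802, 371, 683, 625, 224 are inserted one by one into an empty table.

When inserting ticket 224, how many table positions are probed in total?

323: h=0 → slot 0
802: h=3 → slot 3
371: h=14 → slot 14
683: h=3, probe 3,4 → slot 4
625: h=13 → slot 13
224: h=3, probe 3,4,5 → slot 5
Table: [323, -, -, 802, 683, 224, -, -, -, -, -, -, -, 625, 371, -, -]

3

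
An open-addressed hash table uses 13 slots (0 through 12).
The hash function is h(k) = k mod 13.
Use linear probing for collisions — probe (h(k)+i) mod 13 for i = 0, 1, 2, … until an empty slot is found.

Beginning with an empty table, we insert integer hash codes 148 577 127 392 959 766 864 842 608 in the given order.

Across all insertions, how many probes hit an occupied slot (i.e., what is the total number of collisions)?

10

Insert 148: h=5, slot 5 empty -> index 5.
Insert 577: h=5, slot 5 occupied -> index 6.
Insert 127: h=10, slot 10 empty -> index 10.
Insert 392: h=2, slot 2 empty -> index 2.
Insert 959: h=10, slot 10 occupied -> index 11.
Insert 766: h=12, slot 12 empty -> index 12.
Insert 864: h=6, slot 6 occupied -> index 7.
Insert 842: h=10, slots 10,11,12 occupied -> index 0.
Insert 608: h=10, slots 10,11,12,0 occupied -> index 1.
Table: [842, 608, 392, ., ., 148, 577, 864, ., ., 127, 959, 766]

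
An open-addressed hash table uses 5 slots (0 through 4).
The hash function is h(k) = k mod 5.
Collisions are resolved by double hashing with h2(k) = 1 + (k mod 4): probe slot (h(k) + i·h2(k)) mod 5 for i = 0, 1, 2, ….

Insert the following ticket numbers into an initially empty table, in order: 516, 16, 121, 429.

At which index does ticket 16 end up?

2

Insert 516: h=1, slot 1 empty -> index 1.
Insert 16: h=1, h2=1, slot 1 occupied -> index 2.
Insert 121: h=1, h2=2, slot 1 occupied -> index 3.
Insert 429: h=4, slot 4 empty -> index 4.
Table: [_, 516, 16, 121, 429]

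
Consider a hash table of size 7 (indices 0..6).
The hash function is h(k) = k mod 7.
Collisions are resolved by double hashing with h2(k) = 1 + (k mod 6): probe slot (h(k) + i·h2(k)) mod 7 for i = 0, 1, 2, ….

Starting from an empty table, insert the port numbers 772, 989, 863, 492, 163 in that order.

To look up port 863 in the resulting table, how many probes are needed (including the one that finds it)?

772 hashes to 2; slot 2 is free → place at 2.
989 hashes to 2, h2=6; 2 taken → place at 1.
863 hashes to 2, h2=6; 2,1 taken → place at 0.
492 hashes to 2, h2=1; 2 taken → place at 3.
163 hashes to 2, h2=2; 2 taken → place at 4.
Table: [863, 989, 772, 492, 163, ., .]
Lookup 863: h=2, h2=6, probe 2,1,0 → found at 0.

3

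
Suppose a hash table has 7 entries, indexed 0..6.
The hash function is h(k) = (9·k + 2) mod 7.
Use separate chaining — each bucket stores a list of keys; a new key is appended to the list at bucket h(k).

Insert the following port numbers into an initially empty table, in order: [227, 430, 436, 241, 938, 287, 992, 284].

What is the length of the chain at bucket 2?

2

Insert 227: h=1, bucket 1 empty → new chain.
Insert 430: h=1, bucket 1 nonempty → append to chain.
Insert 436: h=6, bucket 6 empty → new chain.
Insert 241: h=1, bucket 1 nonempty → append to chain.
Insert 938: h=2, bucket 2 empty → new chain.
Insert 287: h=2, bucket 2 nonempty → append to chain.
Insert 992: h=5, bucket 5 empty → new chain.
Insert 284: h=3, bucket 3 empty → new chain.
Final buckets:
0: —
1: 227 -> 430 -> 241
2: 938 -> 287
3: 284
4: —
5: 992
6: 436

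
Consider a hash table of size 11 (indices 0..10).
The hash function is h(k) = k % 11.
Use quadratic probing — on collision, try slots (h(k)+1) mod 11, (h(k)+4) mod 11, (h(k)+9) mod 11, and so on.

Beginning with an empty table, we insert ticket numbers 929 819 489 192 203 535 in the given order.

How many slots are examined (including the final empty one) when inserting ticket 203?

929 hashes to 5; slot 5 is free → place at 5.
819 hashes to 5; 5 taken → place at 6.
489 hashes to 5; 5,6 taken → place at 9.
192 hashes to 5; 5,6,9 taken → place at 3.
203 hashes to 5; 5,6,9,3 taken → place at 10.
535 hashes to 7; slot 7 is free → place at 7.
Table: [—, —, —, 192, —, 929, 819, 535, —, 489, 203]

5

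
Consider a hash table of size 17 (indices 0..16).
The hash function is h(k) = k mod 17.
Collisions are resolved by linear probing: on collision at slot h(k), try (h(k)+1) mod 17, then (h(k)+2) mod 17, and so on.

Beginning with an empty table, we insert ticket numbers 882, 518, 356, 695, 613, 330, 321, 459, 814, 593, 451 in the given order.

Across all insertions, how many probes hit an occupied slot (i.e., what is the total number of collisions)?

22

Insert 882: h=15, slot 15 empty => index 15.
Insert 518: h=8, slot 8 empty => index 8.
Insert 356: h=16, slot 16 empty => index 16.
Insert 695: h=15, slots 15,16 occupied => index 0.
Insert 613: h=1, slot 1 empty => index 1.
Insert 330: h=7, slot 7 empty => index 7.
Insert 321: h=15, slots 15,16,0,1 occupied => index 2.
Insert 459: h=0, slots 0,1,2 occupied => index 3.
Insert 814: h=15, slots 15,16,0,1,2,3 occupied => index 4.
Insert 593: h=15, slots 15,16,0,1,2,3,4 occupied => index 5.
Insert 451: h=9, slot 9 empty => index 9.
Table: [695, 613, 321, 459, 814, 593, ., 330, 518, 451, ., ., ., ., ., 882, 356]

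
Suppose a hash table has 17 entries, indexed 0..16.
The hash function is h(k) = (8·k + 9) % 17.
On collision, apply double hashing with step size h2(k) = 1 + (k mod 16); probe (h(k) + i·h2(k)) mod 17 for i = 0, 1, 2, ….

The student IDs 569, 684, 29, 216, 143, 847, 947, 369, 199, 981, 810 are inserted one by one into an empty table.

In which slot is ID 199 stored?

10

569 hashes to 5; slot 5 is free -> place at 5.
684 hashes to 7; slot 7 is free -> place at 7.
29 hashes to 3; slot 3 is free -> place at 3.
216 hashes to 3, h2=9; 3 taken -> place at 12.
143 hashes to 14; slot 14 is free -> place at 14.
847 hashes to 2; slot 2 is free -> place at 2.
947 hashes to 3, h2=4; 3,7 taken -> place at 11.
369 hashes to 3, h2=2; 3,5,7 taken -> place at 9.
199 hashes to 3, h2=8; 3,11,2 taken -> place at 10.
981 hashes to 3, h2=6; 3,9 taken -> place at 15.
810 hashes to 12, h2=11; 12 taken -> place at 6.
Table: [-, -, 847, 29, -, 569, 810, 684, -, 369, 199, 947, 216, -, 143, 981, -]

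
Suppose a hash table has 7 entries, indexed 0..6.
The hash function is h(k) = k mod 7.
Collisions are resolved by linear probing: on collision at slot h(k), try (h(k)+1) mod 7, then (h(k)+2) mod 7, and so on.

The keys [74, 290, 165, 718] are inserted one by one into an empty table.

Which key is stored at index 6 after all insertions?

Insert 74: h=4, slot 4 empty → index 4.
Insert 290: h=3, slot 3 empty → index 3.
Insert 165: h=4, slot 4 occupied → index 5.
Insert 718: h=4, slots 4,5 occupied → index 6.
Table: [., ., ., 290, 74, 165, 718]

718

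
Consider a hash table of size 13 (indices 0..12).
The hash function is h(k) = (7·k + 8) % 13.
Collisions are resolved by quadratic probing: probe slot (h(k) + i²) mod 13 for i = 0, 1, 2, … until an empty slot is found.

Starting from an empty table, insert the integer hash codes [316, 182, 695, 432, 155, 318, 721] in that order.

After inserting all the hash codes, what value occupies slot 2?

721

Insert 316: h=10, slot 10 empty → index 10.
Insert 182: h=8, slot 8 empty → index 8.
Insert 695: h=11, slot 11 empty → index 11.
Insert 432: h=3, slot 3 empty → index 3.
Insert 155: h=1, slot 1 empty → index 1.
Insert 318: h=11, slot 11 occupied → index 12.
Insert 721: h=11, slots 11,12 occupied → index 2.
Table: [., 155, 721, 432, ., ., ., ., 182, ., 316, 695, 318]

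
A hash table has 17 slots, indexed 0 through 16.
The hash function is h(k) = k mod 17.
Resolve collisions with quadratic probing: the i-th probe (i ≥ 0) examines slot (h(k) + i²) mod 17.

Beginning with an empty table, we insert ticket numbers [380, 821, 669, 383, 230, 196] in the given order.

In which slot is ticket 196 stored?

Insert 380: h=6, slot 6 empty → index 6.
Insert 821: h=5, slot 5 empty → index 5.
Insert 669: h=6, slot 6 occupied → index 7.
Insert 383: h=9, slot 9 empty → index 9.
Insert 230: h=9, slot 9 occupied → index 10.
Insert 196: h=9, slots 9,10 occupied → index 13.
Table: [-, -, -, -, -, 821, 380, 669, -, 383, 230, -, -, 196, -, -, -]

13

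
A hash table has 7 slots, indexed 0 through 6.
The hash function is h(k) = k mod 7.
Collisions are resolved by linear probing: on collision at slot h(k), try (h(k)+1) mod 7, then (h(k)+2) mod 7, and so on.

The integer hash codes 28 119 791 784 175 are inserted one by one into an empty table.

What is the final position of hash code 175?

4

28: h=0 => slot 0
119: h=0, probe 0,1 => slot 1
791: h=0, probe 0,1,2 => slot 2
784: h=0, probe 0,1,2,3 => slot 3
175: h=0, probe 0,1,2,3,4 => slot 4
Table: [28, 119, 791, 784, 175, _, _]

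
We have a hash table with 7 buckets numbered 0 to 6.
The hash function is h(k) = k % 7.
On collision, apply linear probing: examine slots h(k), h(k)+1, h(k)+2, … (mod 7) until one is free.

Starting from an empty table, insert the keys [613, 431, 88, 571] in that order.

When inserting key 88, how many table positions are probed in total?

3

Insert 613: h=4, slot 4 empty → index 4.
Insert 431: h=4, slot 4 occupied → index 5.
Insert 88: h=4, slots 4,5 occupied → index 6.
Insert 571: h=4, slots 4,5,6 occupied → index 0.
Table: [571, ., ., ., 613, 431, 88]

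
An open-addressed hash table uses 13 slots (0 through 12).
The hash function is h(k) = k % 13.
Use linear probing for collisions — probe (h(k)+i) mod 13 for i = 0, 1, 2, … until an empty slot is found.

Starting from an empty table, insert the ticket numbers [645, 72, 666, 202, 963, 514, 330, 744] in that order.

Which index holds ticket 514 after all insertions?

10

Insert 645: h=8, slot 8 empty → index 8.
Insert 72: h=7, slot 7 empty → index 7.
Insert 666: h=3, slot 3 empty → index 3.
Insert 202: h=7, slots 7,8 occupied → index 9.
Insert 963: h=1, slot 1 empty → index 1.
Insert 514: h=7, slots 7,8,9 occupied → index 10.
Insert 330: h=5, slot 5 empty → index 5.
Insert 744: h=3, slot 3 occupied → index 4.
Table: [∅, 963, ∅, 666, 744, 330, ∅, 72, 645, 202, 514, ∅, ∅]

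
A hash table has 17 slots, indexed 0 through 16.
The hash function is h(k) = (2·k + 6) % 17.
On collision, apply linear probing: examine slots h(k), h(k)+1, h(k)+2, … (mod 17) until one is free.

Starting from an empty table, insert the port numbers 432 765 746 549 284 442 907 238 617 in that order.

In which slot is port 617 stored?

0

432: h=3 → slot 3
765: h=6 → slot 6
746: h=2 → slot 2
549: h=16 → slot 16
284: h=13 → slot 13
442: h=6, probe 6,7 → slot 7
907: h=1 → slot 1
238: h=6, probe 6,7,8 → slot 8
617: h=16, probe 16,0 → slot 0
Table: [617, 907, 746, 432, -, -, 765, 442, 238, -, -, -, -, 284, -, -, 549]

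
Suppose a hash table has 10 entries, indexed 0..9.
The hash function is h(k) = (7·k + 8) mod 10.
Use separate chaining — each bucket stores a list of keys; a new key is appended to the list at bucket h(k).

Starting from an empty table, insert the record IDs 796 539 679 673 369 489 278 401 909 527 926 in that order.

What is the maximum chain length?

5

796 → bucket 0
539 → bucket 1
679 → bucket 1 (collision)
673 → bucket 9
369 → bucket 1 (collision)
489 → bucket 1 (collision)
278 → bucket 4
401 → bucket 5
909 → bucket 1 (collision)
527 → bucket 7
926 → bucket 0 (collision)
Final buckets:
0: 796 -> 926
1: 539 -> 679 -> 369 -> 489 -> 909
2: ∅
3: ∅
4: 278
5: 401
6: ∅
7: 527
8: ∅
9: 673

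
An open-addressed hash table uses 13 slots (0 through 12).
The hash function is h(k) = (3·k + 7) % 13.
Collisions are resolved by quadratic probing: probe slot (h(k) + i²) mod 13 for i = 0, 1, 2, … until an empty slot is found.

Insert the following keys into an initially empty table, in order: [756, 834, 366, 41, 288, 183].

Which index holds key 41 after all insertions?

Insert 756: h=0, slot 0 empty -> index 0.
Insert 834: h=0, slot 0 occupied -> index 1.
Insert 366: h=0, slots 0,1 occupied -> index 4.
Insert 41: h=0, slots 0,1,4 occupied -> index 9.
Insert 288: h=0, slots 0,1,4,9 occupied -> index 3.
Insert 183: h=10, slot 10 empty -> index 10.
Table: [756, 834, _, 288, 366, _, _, _, _, 41, 183, _, _]

9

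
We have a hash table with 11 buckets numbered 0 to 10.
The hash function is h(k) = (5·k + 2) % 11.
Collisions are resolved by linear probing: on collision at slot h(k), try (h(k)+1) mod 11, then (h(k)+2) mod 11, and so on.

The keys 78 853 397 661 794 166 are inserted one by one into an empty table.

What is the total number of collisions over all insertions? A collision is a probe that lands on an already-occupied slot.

7

78 hashes to 7; slot 7 is free -> place at 7.
853 hashes to 10; slot 10 is free -> place at 10.
397 hashes to 7; 7 taken -> place at 8.
661 hashes to 7; 7,8 taken -> place at 9.
794 hashes to 1; slot 1 is free -> place at 1.
166 hashes to 7; 7,8,9,10 taken -> place at 0.
Table: [166, 794, ., ., ., ., ., 78, 397, 661, 853]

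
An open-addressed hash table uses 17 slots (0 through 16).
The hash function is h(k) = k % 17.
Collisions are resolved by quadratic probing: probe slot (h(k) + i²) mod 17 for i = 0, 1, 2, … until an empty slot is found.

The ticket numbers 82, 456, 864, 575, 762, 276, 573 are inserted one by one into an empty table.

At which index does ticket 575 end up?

6

82 hashes to 14; slot 14 is free -> place at 14.
456 hashes to 14; 14 taken -> place at 15.
864 hashes to 14; 14,15 taken -> place at 1.
575 hashes to 14; 14,15,1 taken -> place at 6.
762 hashes to 14; 14,15,1,6 taken -> place at 13.
276 hashes to 4; slot 4 is free -> place at 4.
573 hashes to 12; slot 12 is free -> place at 12.
Table: [_, 864, _, _, 276, _, 575, _, _, _, _, _, 573, 762, 82, 456, _]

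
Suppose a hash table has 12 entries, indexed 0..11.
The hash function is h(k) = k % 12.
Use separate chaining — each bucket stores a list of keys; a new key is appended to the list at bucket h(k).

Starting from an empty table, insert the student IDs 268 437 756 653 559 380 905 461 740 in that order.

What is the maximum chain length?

268 -> bucket 4
437 -> bucket 5
756 -> bucket 0
653 -> bucket 5 (collision)
559 -> bucket 7
380 -> bucket 8
905 -> bucket 5 (collision)
461 -> bucket 5 (collision)
740 -> bucket 8 (collision)
Final buckets:
0: 756
1: _
2: _
3: _
4: 268
5: 437 -> 653 -> 905 -> 461
6: _
7: 559
8: 380 -> 740
9: _
10: _
11: _

4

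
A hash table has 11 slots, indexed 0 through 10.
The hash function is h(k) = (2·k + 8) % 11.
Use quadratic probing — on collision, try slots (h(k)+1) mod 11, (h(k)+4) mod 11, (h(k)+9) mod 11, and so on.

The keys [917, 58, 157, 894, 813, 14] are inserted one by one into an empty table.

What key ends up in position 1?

14

917: h=5 => slot 5
58: h=3 => slot 3
157: h=3, probe 3,4 => slot 4
894: h=3, probe 3,4,7 => slot 7
813: h=6 => slot 6
14: h=3, probe 3,4,7,1 => slot 1
Table: [_, 14, _, 58, 157, 917, 813, 894, _, _, _]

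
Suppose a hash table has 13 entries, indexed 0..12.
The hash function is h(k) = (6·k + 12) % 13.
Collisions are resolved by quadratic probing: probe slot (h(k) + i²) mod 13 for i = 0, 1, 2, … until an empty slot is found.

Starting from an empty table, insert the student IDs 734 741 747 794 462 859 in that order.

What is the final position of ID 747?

10

734: h=9 -> slot 9
741: h=12 -> slot 12
747: h=9, probe 9,10 -> slot 10
794: h=5 -> slot 5
462: h=2 -> slot 2
859: h=5, probe 5,6 -> slot 6
Table: [∅, ∅, 462, ∅, ∅, 794, 859, ∅, ∅, 734, 747, ∅, 741]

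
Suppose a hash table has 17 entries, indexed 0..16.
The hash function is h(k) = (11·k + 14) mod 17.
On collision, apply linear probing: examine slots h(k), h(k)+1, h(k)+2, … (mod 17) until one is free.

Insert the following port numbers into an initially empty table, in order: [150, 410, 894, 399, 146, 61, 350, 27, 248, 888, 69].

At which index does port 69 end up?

12

150 hashes to 15; slot 15 is free => place at 15.
410 hashes to 2; slot 2 is free => place at 2.
894 hashes to 5; slot 5 is free => place at 5.
399 hashes to 0; slot 0 is free => place at 0.
146 hashes to 5; 5 taken => place at 6.
61 hashes to 5; 5,6 taken => place at 7.
350 hashes to 5; 5,6,7 taken => place at 8.
27 hashes to 5; 5,6,7,8 taken => place at 9.
248 hashes to 5; 5,6,7,8,9 taken => place at 10.
888 hashes to 7; 7,8,9,10 taken => place at 11.
69 hashes to 8; 8,9,10,11 taken => place at 12.
Table: [399, ∅, 410, ∅, ∅, 894, 146, 61, 350, 27, 248, 888, 69, ∅, ∅, 150, ∅]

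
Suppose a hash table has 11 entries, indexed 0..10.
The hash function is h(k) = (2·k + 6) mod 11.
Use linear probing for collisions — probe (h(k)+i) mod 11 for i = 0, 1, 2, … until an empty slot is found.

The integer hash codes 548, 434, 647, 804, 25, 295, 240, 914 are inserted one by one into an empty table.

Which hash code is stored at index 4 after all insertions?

548: h=2 -> slot 2
434: h=5 -> slot 5
647: h=2, probe 2,3 -> slot 3
804: h=8 -> slot 8
25: h=1 -> slot 1
295: h=2, probe 2,3,4 -> slot 4
240: h=2, probe 2,3,4,5,6 -> slot 6
914: h=8, probe 8,9 -> slot 9
Table: [—, 25, 548, 647, 295, 434, 240, —, 804, 914, —]

295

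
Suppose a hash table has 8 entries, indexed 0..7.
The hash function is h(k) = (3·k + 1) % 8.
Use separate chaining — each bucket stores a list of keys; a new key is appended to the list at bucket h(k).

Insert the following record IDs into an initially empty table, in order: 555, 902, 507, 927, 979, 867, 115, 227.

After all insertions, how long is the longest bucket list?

Insert 555: h=2, bucket 2 empty -> new chain.
Insert 902: h=3, bucket 3 empty -> new chain.
Insert 507: h=2, bucket 2 nonempty -> append to chain.
Insert 927: h=6, bucket 6 empty -> new chain.
Insert 979: h=2, bucket 2 nonempty -> append to chain.
Insert 867: h=2, bucket 2 nonempty -> append to chain.
Insert 115: h=2, bucket 2 nonempty -> append to chain.
Insert 227: h=2, bucket 2 nonempty -> append to chain.
Final buckets:
0: _
1: _
2: 555 -> 507 -> 979 -> 867 -> 115 -> 227
3: 902
4: _
5: _
6: 927
7: _

6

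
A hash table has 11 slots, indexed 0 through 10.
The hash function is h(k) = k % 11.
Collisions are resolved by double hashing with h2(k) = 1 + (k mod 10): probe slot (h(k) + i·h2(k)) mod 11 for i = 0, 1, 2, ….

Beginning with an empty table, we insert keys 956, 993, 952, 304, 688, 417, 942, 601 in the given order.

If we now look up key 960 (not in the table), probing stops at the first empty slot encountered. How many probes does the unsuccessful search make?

956: h=10 → slot 10
993: h=3 → slot 3
952: h=6 → slot 6
304: h=7 → slot 7
688: h=6, h2=9, probe 6,4 → slot 4
417: h=10, h2=8, probe 10,7,4,1 → slot 1
942: h=7, h2=3, probe 7,10,2 → slot 2
601: h=7, h2=2, probe 7,9 → slot 9
Table: [—, 417, 942, 993, 688, —, 952, 304, —, 601, 956]
Lookup 960: h=3, h2=1, probe 3,4,5 → slot 5 empty, not found.

3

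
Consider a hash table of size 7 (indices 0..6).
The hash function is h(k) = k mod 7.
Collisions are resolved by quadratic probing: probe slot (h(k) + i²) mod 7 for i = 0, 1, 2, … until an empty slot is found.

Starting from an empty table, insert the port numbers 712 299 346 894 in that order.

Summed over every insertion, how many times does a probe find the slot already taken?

712: h=5 → slot 5
299: h=5, probe 5,6 → slot 6
346: h=3 → slot 3
894: h=5, probe 5,6,2 → slot 2
Table: [_, _, 894, 346, _, 712, 299]

3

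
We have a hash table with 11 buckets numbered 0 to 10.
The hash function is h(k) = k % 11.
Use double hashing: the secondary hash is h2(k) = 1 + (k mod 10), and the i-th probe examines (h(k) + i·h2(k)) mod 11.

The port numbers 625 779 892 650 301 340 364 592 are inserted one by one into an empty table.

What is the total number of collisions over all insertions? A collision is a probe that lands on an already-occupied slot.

625 hashes to 9; slot 9 is free -> place at 9.
779 hashes to 9, h2=10; 9 taken -> place at 8.
892 hashes to 1; slot 1 is free -> place at 1.
650 hashes to 1, h2=1; 1 taken -> place at 2.
301 hashes to 4; slot 4 is free -> place at 4.
340 hashes to 10; slot 10 is free -> place at 10.
364 hashes to 1, h2=5; 1 taken -> place at 6.
592 hashes to 9, h2=3; 9,1,4 taken -> place at 7.
Table: [∅, 892, 650, ∅, 301, ∅, 364, 592, 779, 625, 340]

6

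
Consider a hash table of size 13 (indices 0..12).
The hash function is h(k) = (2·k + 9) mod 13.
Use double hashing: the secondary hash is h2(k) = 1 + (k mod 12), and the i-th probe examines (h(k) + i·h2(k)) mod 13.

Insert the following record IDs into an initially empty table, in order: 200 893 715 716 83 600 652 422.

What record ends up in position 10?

652

200 hashes to 6; slot 6 is free → place at 6.
893 hashes to 1; slot 1 is free → place at 1.
715 hashes to 9; slot 9 is free → place at 9.
716 hashes to 11; slot 11 is free → place at 11.
83 hashes to 6, h2=12; 6 taken → place at 5.
600 hashes to 0; slot 0 is free → place at 0.
652 hashes to 0, h2=5; 0,5 taken → place at 10.
422 hashes to 8; slot 8 is free → place at 8.
Table: [600, 893, -, -, -, 83, 200, -, 422, 715, 652, 716, -]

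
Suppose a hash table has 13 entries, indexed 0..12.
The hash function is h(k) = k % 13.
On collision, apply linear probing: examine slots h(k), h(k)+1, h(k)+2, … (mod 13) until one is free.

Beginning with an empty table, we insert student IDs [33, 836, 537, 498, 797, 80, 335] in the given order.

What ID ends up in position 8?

797

Insert 33: h=7, slot 7 empty -> index 7.
Insert 836: h=4, slot 4 empty -> index 4.
Insert 537: h=4, slot 4 occupied -> index 5.
Insert 498: h=4, slots 4,5 occupied -> index 6.
Insert 797: h=4, slots 4,5,6,7 occupied -> index 8.
Insert 80: h=2, slot 2 empty -> index 2.
Insert 335: h=10, slot 10 empty -> index 10.
Table: [—, —, 80, —, 836, 537, 498, 33, 797, —, 335, —, —]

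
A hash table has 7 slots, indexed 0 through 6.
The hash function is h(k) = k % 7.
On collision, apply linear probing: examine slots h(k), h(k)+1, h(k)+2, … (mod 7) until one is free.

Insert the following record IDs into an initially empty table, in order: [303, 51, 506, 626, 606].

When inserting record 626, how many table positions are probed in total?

3

303 hashes to 2; slot 2 is free -> place at 2.
51 hashes to 2; 2 taken -> place at 3.
506 hashes to 2; 2,3 taken -> place at 4.
626 hashes to 3; 3,4 taken -> place at 5.
606 hashes to 4; 4,5 taken -> place at 6.
Table: [∅, ∅, 303, 51, 506, 626, 606]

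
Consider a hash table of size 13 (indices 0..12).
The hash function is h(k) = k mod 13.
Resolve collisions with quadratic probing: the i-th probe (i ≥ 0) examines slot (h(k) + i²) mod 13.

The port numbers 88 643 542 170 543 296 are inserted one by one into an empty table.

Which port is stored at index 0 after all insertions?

296

Insert 88: h=10, slot 10 empty -> index 10.
Insert 643: h=6, slot 6 empty -> index 6.
Insert 542: h=9, slot 9 empty -> index 9.
Insert 170: h=1, slot 1 empty -> index 1.
Insert 543: h=10, slot 10 occupied -> index 11.
Insert 296: h=10, slots 10,11,1,6 occupied -> index 0.
Table: [296, 170, —, —, —, —, 643, —, —, 542, 88, 543, —]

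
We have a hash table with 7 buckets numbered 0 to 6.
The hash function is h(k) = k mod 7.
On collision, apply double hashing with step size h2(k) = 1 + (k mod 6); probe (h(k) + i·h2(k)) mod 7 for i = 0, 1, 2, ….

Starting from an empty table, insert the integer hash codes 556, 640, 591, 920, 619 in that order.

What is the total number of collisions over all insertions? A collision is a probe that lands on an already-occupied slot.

4

556: h=3 → slot 3
640: h=3, h2=5, probe 3,1 → slot 1
591: h=3, h2=4, probe 3,0 → slot 0
920: h=3, h2=3, probe 3,6 → slot 6
619: h=3, h2=2, probe 3,5 → slot 5
Table: [591, 640, ., 556, ., 619, 920]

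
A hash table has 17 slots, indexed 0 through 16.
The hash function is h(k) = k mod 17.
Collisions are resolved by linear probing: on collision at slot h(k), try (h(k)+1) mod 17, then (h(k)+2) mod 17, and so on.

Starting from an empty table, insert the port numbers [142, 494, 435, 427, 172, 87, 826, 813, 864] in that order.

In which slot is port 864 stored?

Insert 142: h=6, slot 6 empty -> index 6.
Insert 494: h=1, slot 1 empty -> index 1.
Insert 435: h=10, slot 10 empty -> index 10.
Insert 427: h=2, slot 2 empty -> index 2.
Insert 172: h=2, slot 2 occupied -> index 3.
Insert 87: h=2, slots 2,3 occupied -> index 4.
Insert 826: h=10, slot 10 occupied -> index 11.
Insert 813: h=14, slot 14 empty -> index 14.
Insert 864: h=14, slot 14 occupied -> index 15.
Table: [—, 494, 427, 172, 87, —, 142, —, —, —, 435, 826, —, —, 813, 864, —]

15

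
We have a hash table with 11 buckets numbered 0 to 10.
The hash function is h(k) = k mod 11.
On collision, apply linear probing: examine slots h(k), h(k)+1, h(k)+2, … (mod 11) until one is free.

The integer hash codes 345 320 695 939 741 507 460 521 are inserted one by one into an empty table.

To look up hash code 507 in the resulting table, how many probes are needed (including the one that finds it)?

3

Insert 345: h=4, slot 4 empty => index 4.
Insert 320: h=1, slot 1 empty => index 1.
Insert 695: h=2, slot 2 empty => index 2.
Insert 939: h=4, slot 4 occupied => index 5.
Insert 741: h=4, slots 4,5 occupied => index 6.
Insert 507: h=1, slots 1,2 occupied => index 3.
Insert 460: h=9, slot 9 empty => index 9.
Insert 521: h=4, slots 4,5,6 occupied => index 7.
Table: [-, 320, 695, 507, 345, 939, 741, 521, -, 460, -]
Lookup 507: h=1, probe 1,2,3 → found at 3.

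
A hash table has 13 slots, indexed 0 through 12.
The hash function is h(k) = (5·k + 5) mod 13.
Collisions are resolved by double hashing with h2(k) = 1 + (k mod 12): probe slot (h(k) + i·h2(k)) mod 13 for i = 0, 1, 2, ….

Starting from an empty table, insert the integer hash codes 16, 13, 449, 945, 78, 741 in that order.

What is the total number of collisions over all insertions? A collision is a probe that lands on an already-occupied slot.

16 hashes to 7; slot 7 is free → place at 7.
13 hashes to 5; slot 5 is free → place at 5.
449 hashes to 1; slot 1 is free → place at 1.
945 hashes to 11; slot 11 is free → place at 11.
78 hashes to 5, h2=7; 5 taken → place at 12.
741 hashes to 5, h2=10; 5 taken → place at 2.
Table: [∅, 449, 741, ∅, ∅, 13, ∅, 16, ∅, ∅, ∅, 945, 78]

2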